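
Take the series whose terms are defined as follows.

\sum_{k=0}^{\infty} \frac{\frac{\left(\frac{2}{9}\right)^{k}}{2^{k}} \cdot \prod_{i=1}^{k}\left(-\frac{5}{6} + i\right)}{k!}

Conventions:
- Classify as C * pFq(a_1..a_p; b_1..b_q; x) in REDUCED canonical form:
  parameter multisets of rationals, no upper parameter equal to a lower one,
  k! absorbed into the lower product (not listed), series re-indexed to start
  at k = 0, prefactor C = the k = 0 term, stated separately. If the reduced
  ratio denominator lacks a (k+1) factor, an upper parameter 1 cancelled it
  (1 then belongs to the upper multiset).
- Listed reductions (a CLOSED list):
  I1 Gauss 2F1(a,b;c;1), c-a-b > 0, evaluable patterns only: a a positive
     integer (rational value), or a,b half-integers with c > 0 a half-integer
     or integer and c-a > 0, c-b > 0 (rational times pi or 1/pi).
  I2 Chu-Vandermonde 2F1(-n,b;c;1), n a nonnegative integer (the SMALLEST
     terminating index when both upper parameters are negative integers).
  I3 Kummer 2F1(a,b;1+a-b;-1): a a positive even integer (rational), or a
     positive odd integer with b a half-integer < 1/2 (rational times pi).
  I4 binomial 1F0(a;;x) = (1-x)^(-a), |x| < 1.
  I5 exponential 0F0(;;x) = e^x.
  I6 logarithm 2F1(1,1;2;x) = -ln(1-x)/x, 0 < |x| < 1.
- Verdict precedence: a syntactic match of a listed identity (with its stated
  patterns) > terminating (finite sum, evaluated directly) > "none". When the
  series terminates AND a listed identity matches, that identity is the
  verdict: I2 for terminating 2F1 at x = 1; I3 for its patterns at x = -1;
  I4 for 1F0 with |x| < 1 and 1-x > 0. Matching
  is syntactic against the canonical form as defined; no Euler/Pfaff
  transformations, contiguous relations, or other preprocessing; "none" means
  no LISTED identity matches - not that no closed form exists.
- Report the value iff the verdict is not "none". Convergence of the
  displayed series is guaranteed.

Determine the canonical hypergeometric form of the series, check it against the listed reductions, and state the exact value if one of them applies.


With C = 1: the canonical form is 1F0(\frac{1}{6}; -; \frac{1}{9}). Verdict: binomial (I4) fires (the 1F0 binomial series: exponent -1/6, x = \frac{1}{9}). Its exact value is \left(\frac{8}{9}\right)^{-\frac{1}{6}}.

Key observation: with t_0 = 1, the two k-th powers (prefactor 1) combine into one argument.
Term ratio: r(k) = \frac{1}{9} * (k+\frac{1}{6}) / [(k+1)] - poly over poly, x = \frac{1}{9} from leading terms; C = 1 at k = 0.


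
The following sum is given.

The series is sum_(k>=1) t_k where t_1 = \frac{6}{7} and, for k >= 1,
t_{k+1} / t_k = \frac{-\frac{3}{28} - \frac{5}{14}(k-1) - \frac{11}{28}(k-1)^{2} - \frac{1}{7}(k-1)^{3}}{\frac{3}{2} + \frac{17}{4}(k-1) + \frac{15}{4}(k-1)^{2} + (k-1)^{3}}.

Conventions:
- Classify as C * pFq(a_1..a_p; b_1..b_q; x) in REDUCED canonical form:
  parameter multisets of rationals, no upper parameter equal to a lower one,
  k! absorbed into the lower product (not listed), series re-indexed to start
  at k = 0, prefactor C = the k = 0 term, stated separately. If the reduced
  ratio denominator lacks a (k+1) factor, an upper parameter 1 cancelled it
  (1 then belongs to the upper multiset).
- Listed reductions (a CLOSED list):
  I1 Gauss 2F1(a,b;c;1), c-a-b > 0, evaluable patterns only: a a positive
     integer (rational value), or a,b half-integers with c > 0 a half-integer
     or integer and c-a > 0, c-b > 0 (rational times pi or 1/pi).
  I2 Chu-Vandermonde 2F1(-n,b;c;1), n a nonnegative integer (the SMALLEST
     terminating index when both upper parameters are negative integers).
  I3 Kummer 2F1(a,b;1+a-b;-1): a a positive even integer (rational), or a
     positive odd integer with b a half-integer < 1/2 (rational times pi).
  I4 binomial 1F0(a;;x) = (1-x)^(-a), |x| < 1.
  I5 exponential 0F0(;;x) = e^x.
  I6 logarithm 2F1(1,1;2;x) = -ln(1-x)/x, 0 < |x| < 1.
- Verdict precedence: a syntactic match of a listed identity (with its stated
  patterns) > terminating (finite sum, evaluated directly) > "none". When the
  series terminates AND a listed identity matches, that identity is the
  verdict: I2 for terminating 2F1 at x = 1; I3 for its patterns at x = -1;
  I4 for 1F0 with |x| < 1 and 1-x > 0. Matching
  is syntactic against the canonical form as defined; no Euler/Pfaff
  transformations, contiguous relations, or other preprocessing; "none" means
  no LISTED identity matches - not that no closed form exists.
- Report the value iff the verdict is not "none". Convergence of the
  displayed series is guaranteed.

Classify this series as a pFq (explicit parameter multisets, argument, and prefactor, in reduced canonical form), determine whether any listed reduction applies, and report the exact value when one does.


With C = \frac{6}{7}: the canonical form is 2F1(1, 1; 2; -\frac{1}{7}). Verdict (x = -\frac{1}{7}): the I6 logarithm reduction applies (the logarithm: parameters (1,1;2), x = -\frac{1}{7}). Its exact value is 6 \cdot \ln\left(\frac{8}{7}\right).

The tell: with t_0 = \frac{6}{7}, the parameter 3/4 appears in both the upper and lower lists and cancels.
Adjacent-term ratio: r(k) = -\frac{1}{7} * (k+1) (k+1) / [(k+2) (k+1)] - poly over poly, x = -\frac{1}{7} from leading terms; C = \frac{6}{7} at k = 0.


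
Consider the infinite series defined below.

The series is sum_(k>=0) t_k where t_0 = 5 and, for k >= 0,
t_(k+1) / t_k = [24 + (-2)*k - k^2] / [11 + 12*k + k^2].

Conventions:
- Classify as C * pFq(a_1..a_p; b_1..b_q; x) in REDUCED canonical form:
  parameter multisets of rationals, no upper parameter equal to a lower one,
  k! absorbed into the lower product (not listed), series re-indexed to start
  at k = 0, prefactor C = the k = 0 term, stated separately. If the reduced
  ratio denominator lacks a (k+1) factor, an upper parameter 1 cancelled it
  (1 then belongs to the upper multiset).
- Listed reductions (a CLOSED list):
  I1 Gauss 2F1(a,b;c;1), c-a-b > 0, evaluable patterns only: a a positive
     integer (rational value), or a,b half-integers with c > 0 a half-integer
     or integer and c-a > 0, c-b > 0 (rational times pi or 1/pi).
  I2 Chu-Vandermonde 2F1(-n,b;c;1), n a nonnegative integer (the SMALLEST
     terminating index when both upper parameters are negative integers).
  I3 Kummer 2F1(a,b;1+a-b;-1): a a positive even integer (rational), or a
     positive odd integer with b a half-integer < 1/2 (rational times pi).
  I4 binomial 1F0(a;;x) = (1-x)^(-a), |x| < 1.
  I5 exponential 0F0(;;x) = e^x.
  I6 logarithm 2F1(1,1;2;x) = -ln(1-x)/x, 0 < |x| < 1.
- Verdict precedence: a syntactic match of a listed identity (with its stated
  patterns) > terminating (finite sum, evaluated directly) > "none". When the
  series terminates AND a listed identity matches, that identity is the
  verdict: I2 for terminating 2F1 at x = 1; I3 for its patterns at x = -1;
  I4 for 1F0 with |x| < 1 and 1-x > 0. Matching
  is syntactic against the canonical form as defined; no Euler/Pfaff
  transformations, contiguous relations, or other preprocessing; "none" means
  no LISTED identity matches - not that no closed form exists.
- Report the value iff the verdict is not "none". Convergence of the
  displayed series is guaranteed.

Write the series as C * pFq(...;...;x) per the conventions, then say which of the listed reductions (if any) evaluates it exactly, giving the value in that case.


Prefactor 5, argument -1: 2F1 with upper {-4, 6} over lower {11}. Verdict (x = -1): Kummer (I3) applies (x = -1; c = 11 equals 1+a-b for upper {-4, 6}: listed pattern). Hence: 30.

The tell: t_0 being 5, roots of the ratio polynomials (C = 5) are the negated parameters.
Term ratio: r(k) = (-1) * (k-4) (k+6) / [(k+11) (k+1)] - rational in k, leading ratio (-1); with t_0 = 5, classification follows.


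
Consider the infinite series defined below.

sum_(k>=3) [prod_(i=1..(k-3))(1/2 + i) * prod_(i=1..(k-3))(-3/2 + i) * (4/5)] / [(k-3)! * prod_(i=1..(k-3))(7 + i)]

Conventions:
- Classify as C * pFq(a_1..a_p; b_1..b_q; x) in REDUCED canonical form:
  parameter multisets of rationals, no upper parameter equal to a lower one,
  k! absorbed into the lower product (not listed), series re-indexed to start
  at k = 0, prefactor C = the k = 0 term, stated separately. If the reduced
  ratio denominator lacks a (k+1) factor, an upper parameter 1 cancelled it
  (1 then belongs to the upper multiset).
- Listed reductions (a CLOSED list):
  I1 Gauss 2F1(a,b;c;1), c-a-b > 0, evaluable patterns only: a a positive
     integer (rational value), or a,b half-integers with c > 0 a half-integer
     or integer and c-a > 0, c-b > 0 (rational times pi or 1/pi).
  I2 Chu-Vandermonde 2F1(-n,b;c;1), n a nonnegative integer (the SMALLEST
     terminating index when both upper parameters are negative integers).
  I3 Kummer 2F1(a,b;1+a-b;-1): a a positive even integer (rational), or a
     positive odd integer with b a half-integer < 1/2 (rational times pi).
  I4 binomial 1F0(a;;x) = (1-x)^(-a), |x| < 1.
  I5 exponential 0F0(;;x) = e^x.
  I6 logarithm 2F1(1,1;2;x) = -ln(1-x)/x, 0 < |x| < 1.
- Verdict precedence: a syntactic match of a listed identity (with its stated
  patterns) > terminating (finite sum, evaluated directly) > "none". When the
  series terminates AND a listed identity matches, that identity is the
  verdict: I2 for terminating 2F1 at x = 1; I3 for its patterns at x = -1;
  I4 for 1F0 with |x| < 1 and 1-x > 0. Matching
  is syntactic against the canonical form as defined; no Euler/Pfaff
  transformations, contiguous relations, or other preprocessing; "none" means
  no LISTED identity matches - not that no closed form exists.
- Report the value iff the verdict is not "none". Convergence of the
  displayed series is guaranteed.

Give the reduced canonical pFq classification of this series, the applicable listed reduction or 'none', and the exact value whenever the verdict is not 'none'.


Classification (C = 4/5): 2F1 with upper {-1/2, 3/2}, lower {8}, argument x = 1. Verdict: Gauss (I1, half-integer pattern) applies (x = 1; upper {-1/2, 3/2} half-integers, c = 8 in the evaluable pattern). Value: (16777216/7432425) / pi.

Key observation: t_0 = 4/5 here, and the running product (C = 4/5, x = 1) telescopes to a rising factorial.
Ratio: r(k) = 1 * (k-1/2) (k+3/2) / [(k+8) (k+1)] - rational in k. x = 1; t_0 = 4/5; negate the roots.


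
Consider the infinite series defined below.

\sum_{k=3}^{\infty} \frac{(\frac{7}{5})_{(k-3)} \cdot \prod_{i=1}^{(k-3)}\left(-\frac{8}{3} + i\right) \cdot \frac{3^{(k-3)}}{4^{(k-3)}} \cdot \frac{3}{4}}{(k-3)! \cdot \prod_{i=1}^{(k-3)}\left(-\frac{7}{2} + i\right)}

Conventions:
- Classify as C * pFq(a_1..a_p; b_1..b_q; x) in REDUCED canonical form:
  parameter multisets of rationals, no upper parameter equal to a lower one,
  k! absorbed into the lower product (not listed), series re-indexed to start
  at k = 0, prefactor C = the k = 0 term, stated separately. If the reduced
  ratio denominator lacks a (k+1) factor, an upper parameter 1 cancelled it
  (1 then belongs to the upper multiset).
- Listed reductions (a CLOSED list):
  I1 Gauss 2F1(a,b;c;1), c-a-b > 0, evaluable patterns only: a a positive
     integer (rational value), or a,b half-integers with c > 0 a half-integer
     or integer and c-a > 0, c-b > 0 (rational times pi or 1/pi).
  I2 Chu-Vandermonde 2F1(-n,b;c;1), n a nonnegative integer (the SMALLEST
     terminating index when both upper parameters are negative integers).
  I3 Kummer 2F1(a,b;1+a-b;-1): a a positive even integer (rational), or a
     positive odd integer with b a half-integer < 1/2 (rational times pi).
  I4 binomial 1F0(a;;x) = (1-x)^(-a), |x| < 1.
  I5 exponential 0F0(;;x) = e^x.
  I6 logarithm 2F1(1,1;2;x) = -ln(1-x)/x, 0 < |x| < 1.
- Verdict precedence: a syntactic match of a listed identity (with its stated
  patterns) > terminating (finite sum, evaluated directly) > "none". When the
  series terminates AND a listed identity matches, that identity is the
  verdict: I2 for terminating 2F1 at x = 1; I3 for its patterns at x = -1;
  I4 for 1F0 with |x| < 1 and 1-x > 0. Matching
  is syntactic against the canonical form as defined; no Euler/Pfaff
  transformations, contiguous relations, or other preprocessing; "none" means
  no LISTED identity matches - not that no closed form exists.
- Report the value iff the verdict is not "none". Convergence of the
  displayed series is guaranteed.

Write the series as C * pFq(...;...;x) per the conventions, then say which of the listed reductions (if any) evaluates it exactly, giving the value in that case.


Structural cue: from the first term \frac{3}{4}: the lower running product (C = 3/4, x = 3/4) is a rising factorial.
Consecutive-term ratio: r(k) = \frac{3}{4} * (k-\frac{5}{3}) (k+\frac{7}{5}) / [(k-\frac{5}{2}) (k+1)] - poly over poly, x = \frac{3}{4} from leading terms; C = \frac{3}{4} at k = 0.

The series (x = \frac{3}{4}) is 2F1: upper {-\frac{5}{3}, \frac{7}{5}}, lower {-\frac{5}{2}}, prefactor \frac{3}{4}. Verdict: none here - no I1-I6 shape fits x = \frac{3}{4} with lower {-\frac{5}{2}}.


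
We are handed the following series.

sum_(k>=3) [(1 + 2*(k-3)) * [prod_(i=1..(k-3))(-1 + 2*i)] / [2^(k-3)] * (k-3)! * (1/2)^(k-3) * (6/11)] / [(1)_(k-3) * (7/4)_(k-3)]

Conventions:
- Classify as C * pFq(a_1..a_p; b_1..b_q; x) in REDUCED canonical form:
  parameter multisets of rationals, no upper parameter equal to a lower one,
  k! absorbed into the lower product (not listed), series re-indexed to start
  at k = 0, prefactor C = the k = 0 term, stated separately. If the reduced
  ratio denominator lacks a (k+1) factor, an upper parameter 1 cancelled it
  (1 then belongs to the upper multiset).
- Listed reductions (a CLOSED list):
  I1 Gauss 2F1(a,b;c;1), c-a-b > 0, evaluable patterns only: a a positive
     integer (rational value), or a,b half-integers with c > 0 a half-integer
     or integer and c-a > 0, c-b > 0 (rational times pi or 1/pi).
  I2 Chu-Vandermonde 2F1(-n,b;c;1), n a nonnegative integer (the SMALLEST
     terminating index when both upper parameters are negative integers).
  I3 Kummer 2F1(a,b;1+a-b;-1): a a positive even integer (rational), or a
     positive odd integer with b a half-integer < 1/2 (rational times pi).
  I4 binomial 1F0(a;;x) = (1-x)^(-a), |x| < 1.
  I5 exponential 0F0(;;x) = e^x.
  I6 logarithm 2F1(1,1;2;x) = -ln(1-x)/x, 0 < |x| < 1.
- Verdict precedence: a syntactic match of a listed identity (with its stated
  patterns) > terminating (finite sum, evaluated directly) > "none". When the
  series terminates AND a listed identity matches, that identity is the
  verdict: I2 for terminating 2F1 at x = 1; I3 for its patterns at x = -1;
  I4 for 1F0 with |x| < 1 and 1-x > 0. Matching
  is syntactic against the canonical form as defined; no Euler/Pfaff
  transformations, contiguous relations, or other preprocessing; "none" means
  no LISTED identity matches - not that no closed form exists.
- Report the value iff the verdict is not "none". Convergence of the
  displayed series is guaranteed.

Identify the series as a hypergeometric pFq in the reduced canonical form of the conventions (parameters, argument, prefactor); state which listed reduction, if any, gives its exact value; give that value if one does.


At argument 1/2: a 2F1 with upper {1, 3/2}, lower {7/4}, scaled by C = 6/11. Verdict: none (x = 1/2): each listed identity misses the multisets {1, 3/2} ; {7/4}.

Key observation: t_0 being 6/11, the (2k+1) factor (C = 6/11) shifts (1/2)_k to (3/2)_k.
Adjacent-term ratio: r(k) = (1/2) * (k+1) (k+3/2) / [(k+7/4) (k+1)] - rational in k, leading ratio (1/2); with t_0 = 6/11, classification follows.


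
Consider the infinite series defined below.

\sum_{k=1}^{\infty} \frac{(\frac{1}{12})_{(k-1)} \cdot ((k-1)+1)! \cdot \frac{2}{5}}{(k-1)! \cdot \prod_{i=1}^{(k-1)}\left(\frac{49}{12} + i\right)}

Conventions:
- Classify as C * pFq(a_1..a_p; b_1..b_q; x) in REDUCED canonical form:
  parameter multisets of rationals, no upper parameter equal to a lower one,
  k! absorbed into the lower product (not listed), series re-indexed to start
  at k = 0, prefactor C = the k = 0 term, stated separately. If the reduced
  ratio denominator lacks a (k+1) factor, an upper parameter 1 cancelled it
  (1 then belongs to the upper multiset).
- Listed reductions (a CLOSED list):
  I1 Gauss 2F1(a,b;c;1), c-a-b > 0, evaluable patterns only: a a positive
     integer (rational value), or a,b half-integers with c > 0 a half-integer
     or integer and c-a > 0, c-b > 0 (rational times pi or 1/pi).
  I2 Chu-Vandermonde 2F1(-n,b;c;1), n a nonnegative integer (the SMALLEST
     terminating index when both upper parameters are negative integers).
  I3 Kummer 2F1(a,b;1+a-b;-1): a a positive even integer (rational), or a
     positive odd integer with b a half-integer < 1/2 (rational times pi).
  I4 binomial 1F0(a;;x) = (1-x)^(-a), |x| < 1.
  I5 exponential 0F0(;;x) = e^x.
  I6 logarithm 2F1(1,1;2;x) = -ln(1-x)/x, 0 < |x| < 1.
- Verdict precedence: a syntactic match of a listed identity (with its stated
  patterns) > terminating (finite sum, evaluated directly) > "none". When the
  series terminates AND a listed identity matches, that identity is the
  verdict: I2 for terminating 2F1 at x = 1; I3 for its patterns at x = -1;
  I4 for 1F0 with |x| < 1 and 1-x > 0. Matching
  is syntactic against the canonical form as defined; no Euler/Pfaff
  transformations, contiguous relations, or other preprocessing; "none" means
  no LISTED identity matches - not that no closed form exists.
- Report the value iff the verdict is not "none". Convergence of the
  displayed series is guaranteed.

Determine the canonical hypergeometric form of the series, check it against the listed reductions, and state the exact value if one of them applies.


The tell: t_0 = \frac{2}{5} here, and the factorial ratio (C = 2/5) (k+a-1)!/(a-1)! is a rising factorial (a)_k.
Consecutive-term ratio: r(k) = 1 * (k+\frac{1}{12}) (k+2) / [(k+\frac{61}{12}) (k+1)] - poly over poly, x = 1 from leading terms; C = \frac{2}{5} at k = 0.

The series (x = 1) is 2F1: upper {\frac{1}{12}, 2}, lower {\frac{61}{12}}, prefactor \frac{2}{5}. Verdict: the Gauss summation I1 fires (x = 1: the Gamma ratio telescopes since c-a-b = 3 > 0 and a = 2 in Z>0). Exact value: \frac{1813}{4320}.


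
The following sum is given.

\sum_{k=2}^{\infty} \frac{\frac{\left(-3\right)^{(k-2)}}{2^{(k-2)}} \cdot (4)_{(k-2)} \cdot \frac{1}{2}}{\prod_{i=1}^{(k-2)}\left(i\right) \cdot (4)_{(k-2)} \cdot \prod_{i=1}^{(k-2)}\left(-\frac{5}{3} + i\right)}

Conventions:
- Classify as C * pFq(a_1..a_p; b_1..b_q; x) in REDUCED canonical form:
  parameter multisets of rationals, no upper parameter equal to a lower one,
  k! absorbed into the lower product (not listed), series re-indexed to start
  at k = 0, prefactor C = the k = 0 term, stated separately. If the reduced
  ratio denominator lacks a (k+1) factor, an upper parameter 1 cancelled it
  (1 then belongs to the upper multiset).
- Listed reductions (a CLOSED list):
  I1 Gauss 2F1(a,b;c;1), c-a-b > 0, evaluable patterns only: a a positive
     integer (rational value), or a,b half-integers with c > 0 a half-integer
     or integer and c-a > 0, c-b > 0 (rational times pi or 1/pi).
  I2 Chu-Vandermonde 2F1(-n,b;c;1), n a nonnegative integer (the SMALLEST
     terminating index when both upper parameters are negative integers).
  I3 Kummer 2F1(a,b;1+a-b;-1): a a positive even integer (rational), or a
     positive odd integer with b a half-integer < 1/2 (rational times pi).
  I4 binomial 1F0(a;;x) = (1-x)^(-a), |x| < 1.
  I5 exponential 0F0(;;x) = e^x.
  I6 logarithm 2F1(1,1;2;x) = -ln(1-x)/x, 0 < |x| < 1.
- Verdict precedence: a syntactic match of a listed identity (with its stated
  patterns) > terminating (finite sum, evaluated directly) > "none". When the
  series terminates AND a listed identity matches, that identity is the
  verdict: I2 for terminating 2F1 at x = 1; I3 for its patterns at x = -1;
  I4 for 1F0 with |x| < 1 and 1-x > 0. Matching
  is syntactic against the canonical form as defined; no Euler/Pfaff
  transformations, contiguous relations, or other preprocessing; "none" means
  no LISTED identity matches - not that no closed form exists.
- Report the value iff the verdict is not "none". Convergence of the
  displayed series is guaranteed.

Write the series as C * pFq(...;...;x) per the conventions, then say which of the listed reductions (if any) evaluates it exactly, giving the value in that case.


Classification (C = \frac{1}{2}): 0F1 with upper {-}, lower {-\frac{2}{3}}, argument x = -\frac{3}{2}. Verdict: none - at argument -\frac{3}{2} the multisets {-} ; {-\frac{2}{3}} match no listed identity.

Key observation: t_0 = \frac{1}{2} here, and the parameter 4 appears in both the upper and lower lists and cancels.
Step ratio: r(k) = -\frac{3}{2} * 1 / [(k-\frac{2}{3}) (k+1)] - rational; roots negated = parameters, x = -\frac{3}{2}, C = \frac{1}{2}.


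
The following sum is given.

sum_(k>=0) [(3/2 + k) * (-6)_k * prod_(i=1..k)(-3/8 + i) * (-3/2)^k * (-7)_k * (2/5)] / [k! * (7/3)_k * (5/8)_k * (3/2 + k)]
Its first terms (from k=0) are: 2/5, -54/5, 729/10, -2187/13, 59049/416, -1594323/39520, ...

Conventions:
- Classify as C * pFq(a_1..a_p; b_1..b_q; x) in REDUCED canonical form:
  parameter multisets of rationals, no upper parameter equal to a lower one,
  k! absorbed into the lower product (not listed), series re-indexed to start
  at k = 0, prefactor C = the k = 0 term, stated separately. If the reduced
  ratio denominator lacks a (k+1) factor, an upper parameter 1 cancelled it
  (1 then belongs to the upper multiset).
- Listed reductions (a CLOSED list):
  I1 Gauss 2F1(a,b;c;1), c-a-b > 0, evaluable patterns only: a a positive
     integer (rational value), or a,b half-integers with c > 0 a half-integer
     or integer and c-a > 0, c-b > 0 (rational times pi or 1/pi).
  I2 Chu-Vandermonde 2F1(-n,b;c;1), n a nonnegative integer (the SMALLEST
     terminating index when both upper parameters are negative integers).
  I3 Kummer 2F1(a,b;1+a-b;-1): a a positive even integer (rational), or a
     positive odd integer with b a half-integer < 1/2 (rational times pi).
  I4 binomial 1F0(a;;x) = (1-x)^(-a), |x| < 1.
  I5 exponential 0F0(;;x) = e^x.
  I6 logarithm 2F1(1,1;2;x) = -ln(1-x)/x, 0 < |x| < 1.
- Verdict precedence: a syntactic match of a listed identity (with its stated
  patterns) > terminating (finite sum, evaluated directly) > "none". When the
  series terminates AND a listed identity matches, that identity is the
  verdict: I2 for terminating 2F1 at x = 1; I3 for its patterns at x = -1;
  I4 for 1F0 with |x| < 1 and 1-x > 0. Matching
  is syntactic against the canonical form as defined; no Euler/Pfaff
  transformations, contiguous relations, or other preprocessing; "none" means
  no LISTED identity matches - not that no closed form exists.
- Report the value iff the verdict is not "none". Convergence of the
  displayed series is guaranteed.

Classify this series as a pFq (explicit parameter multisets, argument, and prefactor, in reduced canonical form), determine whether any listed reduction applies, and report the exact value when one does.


Canonical form: C = 2/5 times 2F1 with upper {-7, -6}, lower {7/3}, x = -3/2. Verdict: terminating. (-6)_k vanishes past k = 6, leaving a 7-term sum, computed directly. Sum: -2395543/1738880.

First insight: x = (-3/2) and the parameter 5/8 appears in both the upper and lower lists and cancels (alongside the other common factor).
Term ratio: r(k) = (-3/2) * (k-7) (k-6) / [(k+7/3) (k+1)] - rational in k, leading ratio (-3/2); with t_0 = 2/5, classification follows.


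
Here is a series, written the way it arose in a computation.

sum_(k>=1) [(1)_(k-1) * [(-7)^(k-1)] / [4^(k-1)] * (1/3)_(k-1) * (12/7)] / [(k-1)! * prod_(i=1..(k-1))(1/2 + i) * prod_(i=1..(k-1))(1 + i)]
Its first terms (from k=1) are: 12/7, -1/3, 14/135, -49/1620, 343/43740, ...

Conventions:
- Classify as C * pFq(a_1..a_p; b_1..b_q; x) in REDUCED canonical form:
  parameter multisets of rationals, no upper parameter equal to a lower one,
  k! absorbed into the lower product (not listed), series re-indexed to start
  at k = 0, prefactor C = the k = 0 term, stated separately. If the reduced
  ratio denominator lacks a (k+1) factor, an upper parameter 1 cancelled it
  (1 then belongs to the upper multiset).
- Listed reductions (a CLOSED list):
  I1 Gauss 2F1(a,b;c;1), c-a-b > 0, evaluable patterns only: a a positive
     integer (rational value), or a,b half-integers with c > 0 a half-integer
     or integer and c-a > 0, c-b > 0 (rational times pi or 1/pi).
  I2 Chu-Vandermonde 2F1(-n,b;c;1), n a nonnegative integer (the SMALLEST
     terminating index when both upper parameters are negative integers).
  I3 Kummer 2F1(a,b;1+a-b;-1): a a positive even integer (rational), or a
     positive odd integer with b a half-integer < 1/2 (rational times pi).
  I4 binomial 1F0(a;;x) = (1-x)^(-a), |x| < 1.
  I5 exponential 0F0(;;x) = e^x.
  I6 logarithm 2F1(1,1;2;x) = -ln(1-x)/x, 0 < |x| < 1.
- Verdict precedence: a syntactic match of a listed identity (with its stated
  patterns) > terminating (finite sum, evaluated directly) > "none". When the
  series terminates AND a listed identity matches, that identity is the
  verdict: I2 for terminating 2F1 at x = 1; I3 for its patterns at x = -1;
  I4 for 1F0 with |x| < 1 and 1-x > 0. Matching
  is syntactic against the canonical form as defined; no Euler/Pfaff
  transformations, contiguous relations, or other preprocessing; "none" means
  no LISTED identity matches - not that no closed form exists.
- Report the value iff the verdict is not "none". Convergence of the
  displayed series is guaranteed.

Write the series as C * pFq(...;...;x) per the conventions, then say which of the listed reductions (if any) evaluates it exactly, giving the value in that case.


The tell: with t_0 = 12/7, the lower running product (prefactor 12/7) is a rising factorial.
Ratio: r(k) = (-7/4) * (k+1/3) (k+1) / [(k+3/2) (k+2) (k+1)] - poly over poly, x = (-7/4) from leading terms; C = 12/7 at k = 0.

Reduced: x = -7/4, 2F2, upper = {1/3, 1}, lower = {3/2, 2}, C = 12/7. Verdict: none here - no I1-I6 shape fits x = -7/4 with lower {3/2, 2}.


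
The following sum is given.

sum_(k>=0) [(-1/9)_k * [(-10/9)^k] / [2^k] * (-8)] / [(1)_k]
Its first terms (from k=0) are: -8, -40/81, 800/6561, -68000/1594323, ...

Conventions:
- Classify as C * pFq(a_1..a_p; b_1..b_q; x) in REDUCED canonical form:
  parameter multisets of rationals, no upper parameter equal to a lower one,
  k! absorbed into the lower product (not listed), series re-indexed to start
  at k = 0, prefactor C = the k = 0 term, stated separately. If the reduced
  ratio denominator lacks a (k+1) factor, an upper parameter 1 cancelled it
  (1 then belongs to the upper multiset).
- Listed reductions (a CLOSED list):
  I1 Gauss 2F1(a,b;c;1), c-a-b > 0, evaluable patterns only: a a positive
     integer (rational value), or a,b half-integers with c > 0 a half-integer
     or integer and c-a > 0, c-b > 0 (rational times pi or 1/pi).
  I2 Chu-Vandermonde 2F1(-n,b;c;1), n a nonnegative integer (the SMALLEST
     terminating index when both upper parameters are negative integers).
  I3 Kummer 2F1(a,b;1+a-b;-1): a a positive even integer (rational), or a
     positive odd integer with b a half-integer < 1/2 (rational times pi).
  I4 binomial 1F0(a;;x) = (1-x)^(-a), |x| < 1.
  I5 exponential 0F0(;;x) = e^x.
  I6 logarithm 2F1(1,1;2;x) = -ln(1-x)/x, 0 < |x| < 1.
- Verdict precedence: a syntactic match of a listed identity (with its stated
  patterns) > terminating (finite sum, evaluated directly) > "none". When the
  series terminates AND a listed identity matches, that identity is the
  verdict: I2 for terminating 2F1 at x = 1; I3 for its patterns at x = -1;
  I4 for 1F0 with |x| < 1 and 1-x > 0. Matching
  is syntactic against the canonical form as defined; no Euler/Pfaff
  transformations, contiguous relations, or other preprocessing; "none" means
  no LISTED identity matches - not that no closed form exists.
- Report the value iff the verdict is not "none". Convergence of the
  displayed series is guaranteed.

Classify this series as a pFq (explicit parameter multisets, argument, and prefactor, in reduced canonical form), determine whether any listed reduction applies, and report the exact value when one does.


x = -5/9 here; the reduced form reads 1F0, upper {-1/9}, lower {-}, C = -8. Verdict: the I4 binomial reduction applies (the 1F0 binomial series: exponent 1/9, x = -5/9). Exact value: (-8) * (14/9)^(1/9).

First insight: with t_0 = -8, the two k-th powers (C = -8) combine into one argument.
Ratio: r(k) = (-5/9) * (k-1/9) / [(k+1)] - rational in k. x = (-5/9); t_0 = -8; negate the roots.


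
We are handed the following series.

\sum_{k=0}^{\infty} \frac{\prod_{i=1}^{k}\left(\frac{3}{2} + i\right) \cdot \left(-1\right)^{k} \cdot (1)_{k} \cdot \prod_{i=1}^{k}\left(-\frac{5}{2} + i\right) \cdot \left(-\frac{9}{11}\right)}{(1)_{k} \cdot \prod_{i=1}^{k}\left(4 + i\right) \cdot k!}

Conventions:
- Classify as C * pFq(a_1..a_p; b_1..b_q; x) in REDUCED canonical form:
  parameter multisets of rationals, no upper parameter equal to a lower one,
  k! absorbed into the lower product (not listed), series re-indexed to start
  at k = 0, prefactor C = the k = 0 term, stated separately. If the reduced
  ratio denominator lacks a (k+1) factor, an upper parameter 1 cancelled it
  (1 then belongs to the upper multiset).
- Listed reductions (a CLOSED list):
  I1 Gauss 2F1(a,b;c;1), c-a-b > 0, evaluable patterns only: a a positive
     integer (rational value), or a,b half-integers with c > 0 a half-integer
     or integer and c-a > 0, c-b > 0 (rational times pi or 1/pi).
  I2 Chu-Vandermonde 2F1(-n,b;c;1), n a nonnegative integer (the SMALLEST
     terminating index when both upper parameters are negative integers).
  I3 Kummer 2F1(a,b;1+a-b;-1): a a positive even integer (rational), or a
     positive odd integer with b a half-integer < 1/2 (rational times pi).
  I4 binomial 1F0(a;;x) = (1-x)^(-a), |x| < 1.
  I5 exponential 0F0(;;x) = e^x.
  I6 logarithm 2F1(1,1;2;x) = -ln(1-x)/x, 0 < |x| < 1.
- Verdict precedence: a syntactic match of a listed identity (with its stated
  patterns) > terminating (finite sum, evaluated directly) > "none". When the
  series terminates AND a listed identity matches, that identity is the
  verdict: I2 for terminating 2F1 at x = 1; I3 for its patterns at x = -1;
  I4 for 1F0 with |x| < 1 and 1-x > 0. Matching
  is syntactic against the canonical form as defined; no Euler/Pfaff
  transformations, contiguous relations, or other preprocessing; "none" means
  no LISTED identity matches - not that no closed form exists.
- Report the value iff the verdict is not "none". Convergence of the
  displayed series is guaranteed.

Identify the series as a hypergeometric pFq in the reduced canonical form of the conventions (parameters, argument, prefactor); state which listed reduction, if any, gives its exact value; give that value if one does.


The series (x = -1) is 2F1: upper {-\frac{3}{2}, \frac{5}{2}}, lower {5}, prefactor -\frac{9}{11}. Verdict: none here - no I1-I6 shape fits x = -1 with lower {5}.

Key observation: t_0 being -\frac{9}{11}, the parameter 1 appears in both the upper and lower lists and cancels.
Ratio: r(k) = -1 * (k-\frac{3}{2}) (k+\frac{5}{2}) / [(k+5) (k+1)] - poly over poly, x = -1 from leading terms; C = -\frac{9}{11} at k = 0.


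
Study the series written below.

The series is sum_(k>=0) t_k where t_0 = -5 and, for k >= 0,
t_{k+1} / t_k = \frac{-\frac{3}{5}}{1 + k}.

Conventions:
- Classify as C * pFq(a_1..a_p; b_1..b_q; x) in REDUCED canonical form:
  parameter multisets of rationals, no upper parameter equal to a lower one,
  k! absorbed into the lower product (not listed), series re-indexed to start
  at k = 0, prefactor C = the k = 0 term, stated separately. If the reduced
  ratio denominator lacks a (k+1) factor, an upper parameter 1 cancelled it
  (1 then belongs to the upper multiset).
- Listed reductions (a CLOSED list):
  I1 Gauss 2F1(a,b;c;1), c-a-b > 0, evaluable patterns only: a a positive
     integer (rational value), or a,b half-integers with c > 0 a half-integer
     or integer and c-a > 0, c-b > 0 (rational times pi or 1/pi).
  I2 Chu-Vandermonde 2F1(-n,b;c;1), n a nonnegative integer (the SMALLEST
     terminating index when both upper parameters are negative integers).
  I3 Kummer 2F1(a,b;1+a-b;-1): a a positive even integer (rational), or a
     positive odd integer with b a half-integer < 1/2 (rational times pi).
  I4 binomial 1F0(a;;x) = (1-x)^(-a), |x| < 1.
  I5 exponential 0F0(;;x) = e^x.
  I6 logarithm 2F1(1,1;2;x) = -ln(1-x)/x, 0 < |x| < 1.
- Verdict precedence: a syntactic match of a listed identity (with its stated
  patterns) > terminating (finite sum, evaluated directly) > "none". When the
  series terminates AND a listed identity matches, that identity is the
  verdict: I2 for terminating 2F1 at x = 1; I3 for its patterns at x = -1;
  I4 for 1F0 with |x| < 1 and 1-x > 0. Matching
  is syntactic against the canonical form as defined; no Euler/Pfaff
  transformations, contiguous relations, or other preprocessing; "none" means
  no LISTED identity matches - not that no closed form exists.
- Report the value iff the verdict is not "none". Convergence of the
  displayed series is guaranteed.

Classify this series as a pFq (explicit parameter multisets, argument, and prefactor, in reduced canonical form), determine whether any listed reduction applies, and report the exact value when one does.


The series (x = -\frac{3}{5}) is 0F0: upper {-}, lower {-}, prefactor -5. Verdict at x = -\frac{3}{5}: exponential (I5) matches (the 0F0 exponential series at x = -\frac{3}{5}). Exact value: \left(-5\right) \cdot e^{-\frac{3}{5}}.

The tell: from the first term -5: roots of the ratio polynomials (C = -5) are the negated parameters.
Term ratio: r(k) = -\frac{3}{5} * 1 / [(k+1)] ; factor over Q: parameters, x = -\frac{3}{5}, and C = -5.


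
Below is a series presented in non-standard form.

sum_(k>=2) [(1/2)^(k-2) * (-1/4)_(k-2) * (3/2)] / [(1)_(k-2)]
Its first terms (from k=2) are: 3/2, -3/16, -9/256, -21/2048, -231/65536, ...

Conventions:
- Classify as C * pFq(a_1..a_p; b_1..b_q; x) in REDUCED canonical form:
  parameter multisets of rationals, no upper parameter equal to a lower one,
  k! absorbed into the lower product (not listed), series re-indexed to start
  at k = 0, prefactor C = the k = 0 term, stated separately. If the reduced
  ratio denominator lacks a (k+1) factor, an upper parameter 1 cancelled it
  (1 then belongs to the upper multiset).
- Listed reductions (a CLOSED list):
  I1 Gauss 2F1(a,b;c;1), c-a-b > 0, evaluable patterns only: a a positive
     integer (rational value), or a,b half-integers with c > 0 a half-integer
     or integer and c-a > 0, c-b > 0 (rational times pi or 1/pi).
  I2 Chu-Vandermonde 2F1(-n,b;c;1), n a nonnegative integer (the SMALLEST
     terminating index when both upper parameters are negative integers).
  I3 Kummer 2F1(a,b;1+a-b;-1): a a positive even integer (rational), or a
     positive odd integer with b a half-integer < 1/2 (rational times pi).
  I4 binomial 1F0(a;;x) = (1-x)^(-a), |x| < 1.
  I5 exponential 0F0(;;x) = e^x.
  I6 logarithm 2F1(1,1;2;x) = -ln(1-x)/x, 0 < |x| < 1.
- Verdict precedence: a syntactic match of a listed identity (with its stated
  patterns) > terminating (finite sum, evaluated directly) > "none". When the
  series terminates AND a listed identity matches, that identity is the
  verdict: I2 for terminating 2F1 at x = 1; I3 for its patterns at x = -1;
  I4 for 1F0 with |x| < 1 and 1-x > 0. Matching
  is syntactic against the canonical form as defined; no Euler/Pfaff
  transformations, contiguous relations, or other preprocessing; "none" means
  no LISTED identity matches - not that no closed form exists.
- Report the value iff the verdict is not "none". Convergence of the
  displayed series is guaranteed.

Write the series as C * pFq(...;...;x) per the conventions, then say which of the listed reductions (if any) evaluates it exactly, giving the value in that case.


With C = 3/2: the canonical form is 1F0(-1/4; -; 1/2). Verdict at x = 1/2: the binomial series (I4) matches (the 1F0 binomial series: exponent 1/4, x = 1/2). Exact value: (3/2) * (1/2)^(1/4).

First insight: t_0 = 3/2 here, and (1)_k (C = 3/2) is k! itself.
Step ratio: r(k) = (1/2) * (k-1/4) / [(k+1)] - poly over poly, x = (1/2) from leading terms; C = 3/2 at k = 0.


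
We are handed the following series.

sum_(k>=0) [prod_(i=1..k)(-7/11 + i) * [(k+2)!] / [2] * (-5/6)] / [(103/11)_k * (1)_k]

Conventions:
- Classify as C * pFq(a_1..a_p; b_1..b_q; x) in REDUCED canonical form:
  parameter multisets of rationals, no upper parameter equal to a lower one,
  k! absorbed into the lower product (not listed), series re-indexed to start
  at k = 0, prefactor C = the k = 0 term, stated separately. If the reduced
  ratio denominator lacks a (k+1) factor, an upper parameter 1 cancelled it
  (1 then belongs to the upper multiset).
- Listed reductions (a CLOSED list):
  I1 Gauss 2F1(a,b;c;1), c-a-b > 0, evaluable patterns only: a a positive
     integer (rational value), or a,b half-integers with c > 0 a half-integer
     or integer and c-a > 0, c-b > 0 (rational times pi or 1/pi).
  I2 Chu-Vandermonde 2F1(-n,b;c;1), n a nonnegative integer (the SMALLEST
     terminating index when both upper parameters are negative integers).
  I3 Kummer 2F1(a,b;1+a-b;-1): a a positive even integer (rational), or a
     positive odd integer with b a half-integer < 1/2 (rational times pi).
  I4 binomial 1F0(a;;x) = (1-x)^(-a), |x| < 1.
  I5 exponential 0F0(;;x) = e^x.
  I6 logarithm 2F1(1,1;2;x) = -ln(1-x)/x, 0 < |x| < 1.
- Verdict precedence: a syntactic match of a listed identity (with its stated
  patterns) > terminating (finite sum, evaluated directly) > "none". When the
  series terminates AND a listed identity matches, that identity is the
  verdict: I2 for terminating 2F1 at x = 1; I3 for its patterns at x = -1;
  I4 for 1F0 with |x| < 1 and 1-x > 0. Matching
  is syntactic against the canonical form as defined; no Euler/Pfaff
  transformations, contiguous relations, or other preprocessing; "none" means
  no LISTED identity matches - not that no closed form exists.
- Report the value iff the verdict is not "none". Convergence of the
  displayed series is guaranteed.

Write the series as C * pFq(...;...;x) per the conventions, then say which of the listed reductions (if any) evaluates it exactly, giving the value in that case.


Reduced: x = 1, 2F1, upper = {4/11, 3}, lower = {103/11}, C = -5/6. Verdict: this is the Gauss summation I1 (x = 1: the Gamma ratio telescopes since c-a-b = 6 > 0 and a = 3 in Z>0). Sum: -5175/5324.

Key observation: t_0 = -5/6 here, and the running product (prefactor -5/6) telescopes to a rising factorial.
Adjacent-term ratio: r(k) = 1 * (k+4/11) (k+3) / [(k+103/11) (k+1)] - rational in k. x = 1; t_0 = -5/6; negate the roots.


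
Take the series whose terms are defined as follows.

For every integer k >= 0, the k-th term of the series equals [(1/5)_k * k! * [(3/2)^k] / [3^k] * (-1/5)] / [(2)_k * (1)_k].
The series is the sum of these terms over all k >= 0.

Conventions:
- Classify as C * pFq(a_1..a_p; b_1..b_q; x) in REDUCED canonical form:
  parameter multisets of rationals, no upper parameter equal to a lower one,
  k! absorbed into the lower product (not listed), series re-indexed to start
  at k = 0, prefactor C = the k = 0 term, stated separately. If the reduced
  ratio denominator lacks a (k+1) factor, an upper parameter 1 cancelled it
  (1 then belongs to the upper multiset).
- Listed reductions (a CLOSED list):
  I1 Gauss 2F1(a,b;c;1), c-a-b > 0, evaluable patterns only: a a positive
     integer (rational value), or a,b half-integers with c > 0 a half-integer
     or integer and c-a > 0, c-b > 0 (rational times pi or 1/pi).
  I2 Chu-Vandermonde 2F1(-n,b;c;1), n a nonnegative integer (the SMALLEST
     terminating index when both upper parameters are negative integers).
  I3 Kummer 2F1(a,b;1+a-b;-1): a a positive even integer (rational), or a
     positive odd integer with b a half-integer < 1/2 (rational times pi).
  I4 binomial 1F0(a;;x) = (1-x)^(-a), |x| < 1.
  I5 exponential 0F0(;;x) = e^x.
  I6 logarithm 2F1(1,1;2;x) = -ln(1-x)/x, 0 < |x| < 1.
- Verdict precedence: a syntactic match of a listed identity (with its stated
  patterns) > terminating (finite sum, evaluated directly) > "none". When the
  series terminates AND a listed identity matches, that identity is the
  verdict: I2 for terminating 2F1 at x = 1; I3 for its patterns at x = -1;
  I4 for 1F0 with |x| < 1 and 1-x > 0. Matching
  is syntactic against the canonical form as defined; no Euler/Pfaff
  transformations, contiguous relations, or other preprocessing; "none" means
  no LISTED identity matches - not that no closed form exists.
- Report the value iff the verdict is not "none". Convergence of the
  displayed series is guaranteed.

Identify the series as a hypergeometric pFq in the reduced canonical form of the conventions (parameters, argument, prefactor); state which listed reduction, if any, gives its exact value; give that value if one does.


At argument 1/2: a 2F1 with upper {1/5, 1}, lower {2}, scaled by C = -1/5. Verdict: none. No listed pattern accepts 2F1(1/5, 1; 2; 1/2).

First insight: x = (1/2) and the two k-th powers (C = -1/5) combine into one argument.
Adjacent-term ratio: r(k) = (1/2) * (k+1/5) (k+1) / [(k+2) (k+1)] - rational; roots negated = parameters, x = (1/2), C = -1/5.
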